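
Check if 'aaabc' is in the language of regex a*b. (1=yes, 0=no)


Pattern: a*b
String: 'aaabc'
Pattern requires: zero or more 'a's followed by exactly one 'b'
Found 3 leading 'a's
Remaining: 'bc'
Remaining is not 'b' -> no match
Result: 0

0


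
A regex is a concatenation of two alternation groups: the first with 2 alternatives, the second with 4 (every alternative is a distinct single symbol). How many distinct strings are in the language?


First group: 2 alternatives
Second group: 4 alternatives
Concatenation: each choice from group 1 pairs with each from group 2
Total = 2 x 4 = 8

8


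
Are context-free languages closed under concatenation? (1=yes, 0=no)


CFL closure properties:
  Closed under: union, concatenation, Kleene star
  NOT closed under: intersection, complement
Operation 'concatenation' is in closed list -> Yes (closed)

1


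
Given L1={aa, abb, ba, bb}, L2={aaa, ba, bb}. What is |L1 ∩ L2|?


L1 = {aa, abb, ba, bb}
L2 = {aaa, ba, bb}
Checking each string in L1 against L2:
  'aa': in L2? No
  'abb': in L2? No
  'ba': in L2? Yes
  'bb': in L2? Yes
Intersection = {ba, bb}
|L1 ∩ L2| = 2

2


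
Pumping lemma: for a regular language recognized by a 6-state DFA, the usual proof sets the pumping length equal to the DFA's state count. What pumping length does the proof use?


Pumping lemma for regular languages (standard proof):
Take p = |Q|, the number of DFA states.
Any string of length >= |Q| passes through |Q|+1 states while reading its first |Q| symbols,
so by pigeonhole some state repeats, giving the loop that can be pumped.
Here |Q| = 6
Therefore the proof uses p = 6

6


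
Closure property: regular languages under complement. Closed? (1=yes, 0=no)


Regular languages are closed under:
- Union (DFA product construction)
- Intersection (DFA product construction)
- Complement (swap accept/reject states)
- Concatenation (NFA construction)
- Kleene star (NFA construction)
complement is in this list
Therefore: closed

1


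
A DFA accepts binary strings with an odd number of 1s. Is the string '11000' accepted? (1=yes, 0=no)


DFA has 2 states: q_even (start, accept=no) and q_odd
Processing string '11000' character by character:
  Position 0: read '1', 1-count=1 -> q_odd
  Position 1: read '1', 1-count=2 -> q_even
  Position 2: read '0', 1-count=2 -> q_even (no change)
  Position 3: read '0', 1-count=2 -> q_even (no change)
  Position 4: read '0', 1-count=2 -> q_even (no change)
Final state: q_even, total 1s = 2 (even); the DFA requires an odd count -> reject

0


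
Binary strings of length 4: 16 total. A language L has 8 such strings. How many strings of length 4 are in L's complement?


Alphabet: {0,1}
String length: 4
Total strings of length 4 = 2^4 = 16
Strings in L = 8
Complement = total - |L|
= 16 - 8
= 8

8


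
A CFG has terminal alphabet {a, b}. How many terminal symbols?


Terminal symbols: a, b
Counting each: a (#1), b (#2)
Total = 2

2


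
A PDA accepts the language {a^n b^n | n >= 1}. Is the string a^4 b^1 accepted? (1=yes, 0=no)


Language requires equal numbers of a's and b's
PDA pushes for each 'a', pops for each 'b'
Number of a's = 4
Number of b's = 1
4 != 1 -> Reject

0


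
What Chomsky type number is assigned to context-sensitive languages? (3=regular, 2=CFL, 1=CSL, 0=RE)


Chomsky hierarchy levels:
  Type 3: Regular (DFA/NFA/regex)
  Type 2: Context-free (PDA)
  Type 1: Context-sensitive
  Type 0: Recursively enumerable (TM)
'context-sensitive' corresponds to Type 1

1


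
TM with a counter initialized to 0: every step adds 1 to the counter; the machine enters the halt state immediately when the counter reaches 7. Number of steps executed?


Counter starts at 0. Counting sequence:
  Step 1: counter = 1
  Step 2: counter = 2
  Step 3: counter = 3
  Step 4: counter = 4
  Step 5: counter = 5
  Step 6: counter = 6
  Step 7: counter = 7
Counter reached 7 -> halt
Total steps = 7

7


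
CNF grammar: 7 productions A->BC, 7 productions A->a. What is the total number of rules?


CNF allows two rule forms:
  A -> BC (binary): 7 rules
  A -> a (terminal): 7 rules
Total = 7 + 7 = 14

14


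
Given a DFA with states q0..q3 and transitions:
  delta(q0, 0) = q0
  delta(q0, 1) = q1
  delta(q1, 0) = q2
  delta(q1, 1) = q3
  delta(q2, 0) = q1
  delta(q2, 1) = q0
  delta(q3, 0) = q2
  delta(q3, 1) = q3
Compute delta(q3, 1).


Looking up transition function:
delta(q3, 1) in the table
Row: q3, Column: 1
Result: q3

q3


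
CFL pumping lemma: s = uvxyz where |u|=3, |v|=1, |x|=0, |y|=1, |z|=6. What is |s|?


|s| = |u| + |v| + |x| + |y| + |z|
= 3 + 1 + 0 + 1 + 6
= 4 + 0 + 7
= 4 + 7
= 11

11


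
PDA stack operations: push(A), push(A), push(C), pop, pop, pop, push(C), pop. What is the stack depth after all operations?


Tracing stack operations:
  push(A) -> stack = [A], depth=1
  push(A) -> stack = [A,A], depth=2
  push(C) -> stack = [A,A,C], depth=3
  pop -> removed C, stack = [A,A], depth=2
  pop -> removed A, stack = [A], depth=1
  pop -> removed A, stack = [], depth=0
  push(C) -> stack = [C], depth=1
  pop -> removed C, stack = [], depth=0
Final depth = 0

0


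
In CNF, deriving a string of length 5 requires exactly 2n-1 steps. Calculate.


Chomsky Normal Form derivation:
String length n = 5
Each step either:
  - Splits a nonterminal into two (n-1 such steps)
  - Converts a nonterminal to terminal (n such steps)
Total = (n-1) + n = 2n - 1
= 2(5) - 1
= 10 - 1
= 9

9


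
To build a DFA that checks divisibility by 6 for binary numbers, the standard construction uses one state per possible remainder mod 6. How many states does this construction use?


Divisibility by 6 is tracked via the remainder mod 6: 0, 1, ..., 5
The construction assigns one state to each remainder
Number of remainders = 6

6


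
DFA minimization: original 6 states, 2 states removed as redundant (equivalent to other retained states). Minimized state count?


Original DFA: 6 states
Redundant states removed: 2
Minimized states = original - removed
= 6 - 2
= 4

4


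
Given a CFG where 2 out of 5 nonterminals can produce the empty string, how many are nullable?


Nonterminals: {S, A, B, C, D}
A nonterminal is nullable if it can derive epsilon
Counting nullable nonterminals: 2
Total nullable = 2

2


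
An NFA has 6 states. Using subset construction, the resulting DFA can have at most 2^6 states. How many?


NFA has 6 states
Subset construction: each DFA state = subset of NFA states
Maximum subsets = 2^6
2^6 = 64

64


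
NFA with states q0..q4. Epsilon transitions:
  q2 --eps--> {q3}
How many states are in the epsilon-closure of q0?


Starting from q0
Initialize closure = {q0}
q0 has no outgoing epsilon transitions -> nothing to add
Final closure: {q0}
Size = 1

1


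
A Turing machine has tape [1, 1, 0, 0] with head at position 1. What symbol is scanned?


Tape: [1, 1, 0, 0]
Positions: 0 1 2 3
Values:    1 1 0 0
Head at position 1
tape[1] = 1

1


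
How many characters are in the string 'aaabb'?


String: 'aaabb'
Counting characters:
  'a' appears 3 time(s)
  'b' appears 2 time(s)
Total length = 3 + 2 = 5

5


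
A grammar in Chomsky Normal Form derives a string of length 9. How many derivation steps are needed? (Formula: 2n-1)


Chomsky Normal Form derivation:
String length n = 9
Each step either:
  - Splits a nonterminal into two (n-1 such steps)
  - Converts a nonterminal to terminal (n such steps)
Total = (n-1) + n = 2n - 1
= 2(9) - 1
= 18 - 1
= 17

17


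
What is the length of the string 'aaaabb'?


String: 'aaaabb'
Counting characters:
  'a' appears 4 time(s)
  'b' appears 2 time(s)
Total length = 4 + 2 = 6

6


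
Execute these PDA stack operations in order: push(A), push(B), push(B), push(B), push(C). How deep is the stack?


Tracing stack operations:
  push(A) -> stack = [A], depth=1
  push(B) -> stack = [A,B], depth=2
  push(B) -> stack = [A,B,B], depth=3
  push(B) -> stack = [A,B,B,B], depth=4
  push(C) -> stack = [A,B,B,B,C], depth=5
Final depth = 5

5


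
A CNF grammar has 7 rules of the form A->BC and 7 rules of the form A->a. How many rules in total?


CNF allows two rule forms:
  A -> BC (binary): 7 rules
  A -> a (terminal): 7 rules
Total = 7 + 7 = 14

14


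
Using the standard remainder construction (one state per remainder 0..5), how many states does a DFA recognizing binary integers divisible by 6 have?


Divisibility by 6 is tracked via the remainder mod 6: 0, 1, ..., 5
The construction assigns one state to each remainder
Number of remainders = 6

6


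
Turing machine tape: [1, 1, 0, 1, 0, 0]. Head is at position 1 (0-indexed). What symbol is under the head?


Tape: [1, 1, 0, 1, 0, 0]
Positions: 0 1 2 3 4 5
Values:    1 1 0 1 0 0
Head at position 1
tape[1] = 1

1


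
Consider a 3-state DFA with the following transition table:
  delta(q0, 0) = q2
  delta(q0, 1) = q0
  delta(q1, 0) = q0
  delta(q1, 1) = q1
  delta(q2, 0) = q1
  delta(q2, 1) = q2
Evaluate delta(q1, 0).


Looking up transition function:
delta(q1, 0) in the table
Row: q1, Column: 0
Result: q0

q0


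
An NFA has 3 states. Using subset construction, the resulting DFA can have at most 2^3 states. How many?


NFA has 3 states
Subset construction: each DFA state = subset of NFA states
Maximum subsets = 2^3
2^3 = 8

8


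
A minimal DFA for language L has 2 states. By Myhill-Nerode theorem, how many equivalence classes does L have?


Myhill-Nerode theorem:
Number of equivalence classes = number of states in minimal DFA
Minimal DFA states = 2
Therefore equivalence classes = 2

2


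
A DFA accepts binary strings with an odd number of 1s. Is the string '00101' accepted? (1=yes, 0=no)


DFA has 2 states: q_even (start, accept=no) and q_odd
Processing string '00101' character by character:
  Position 0: read '0', 1-count=0 -> q_even (no change)
  Position 1: read '0', 1-count=0 -> q_even (no change)
  Position 2: read '1', 1-count=1 -> q_odd
  Position 3: read '0', 1-count=1 -> q_odd (no change)
  Position 4: read '1', 1-count=2 -> q_even
Final state: q_even, total 1s = 2 (even); the DFA requires an odd count -> reject

0


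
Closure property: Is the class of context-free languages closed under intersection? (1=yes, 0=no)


CFL closure properties:
  Closed under: union, concatenation, Kleene star
  NOT closed under: intersection, complement
Operation 'intersection' is in not-closed list -> No (not closed)

0


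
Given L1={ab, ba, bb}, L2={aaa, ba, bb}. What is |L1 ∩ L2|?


L1 = {ab, ba, bb}
L2 = {aaa, ba, bb}
Checking each string in L1 against L2:
  'ab': in L2? No
  'ba': in L2? Yes
  'bb': in L2? Yes
Intersection = {ba, bb}
|L1 ∩ L2| = 2

2


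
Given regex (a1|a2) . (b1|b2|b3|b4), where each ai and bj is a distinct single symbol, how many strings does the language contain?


First group: 2 alternatives
Second group: 4 alternatives
Concatenation: each choice from group 1 pairs with each from group 2
Total = 2 x 4 = 8

8


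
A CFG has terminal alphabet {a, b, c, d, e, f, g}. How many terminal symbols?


Terminal symbols: a, b, c, d, e, f, g
Counting each: a (#1), b (#2), c (#3), d (#4), e (#5), f (#6), g (#7)
Total = 7

7


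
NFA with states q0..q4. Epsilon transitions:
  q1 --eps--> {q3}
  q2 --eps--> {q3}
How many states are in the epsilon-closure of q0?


Starting from q0
Initialize closure = {q0}
q0 has no outgoing epsilon transitions -> nothing to add
Final closure: {q0}
Size = 1

1


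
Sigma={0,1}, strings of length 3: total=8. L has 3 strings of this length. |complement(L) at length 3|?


Alphabet: {0,1}
String length: 3
Total strings of length 3 = 2^3 = 8
Strings in L = 3
Complement = total - |L|
= 8 - 3
= 5

5


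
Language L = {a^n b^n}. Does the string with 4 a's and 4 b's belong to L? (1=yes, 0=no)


Language requires equal numbers of a's and b's
PDA pushes for each 'a', pops for each 'b'
Number of a's = 4
Number of b's = 4
4 == 4 -> Accept

1


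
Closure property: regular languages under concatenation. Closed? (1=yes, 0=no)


Regular languages are closed under:
- Union (DFA product construction)
- Intersection (DFA product construction)
- Complement (swap accept/reject states)
- Concatenation (NFA construction)
- Kleene star (NFA construction)
concatenation is in this list
Therefore: closed

1


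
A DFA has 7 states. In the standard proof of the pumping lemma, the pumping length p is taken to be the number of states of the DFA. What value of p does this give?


Pumping lemma for regular languages (standard proof):
Take p = |Q|, the number of DFA states.
Any string of length >= |Q| passes through |Q|+1 states while reading its first |Q| symbols,
so by pigeonhole some state repeats, giving the loop that can be pumped.
Here |Q| = 7
Therefore the proof uses p = 7

7


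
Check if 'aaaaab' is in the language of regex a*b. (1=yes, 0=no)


Pattern: a*b
String: 'aaaaab'
Pattern requires: zero or more 'a's followed by exactly one 'b'
Found 5 leading 'a's
Remaining: 'b'
Remaining is exactly 'b' -> match
Result: 1

1


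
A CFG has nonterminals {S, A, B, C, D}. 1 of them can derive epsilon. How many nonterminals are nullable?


Nonterminals: {S, A, B, C, D}
A nonterminal is nullable if it can derive epsilon
Counting nullable nonterminals: 1
Total nullable = 1

1


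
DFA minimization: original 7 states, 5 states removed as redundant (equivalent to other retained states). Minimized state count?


Original DFA: 7 states
Redundant states removed: 5
Minimized states = original - removed
= 7 - 5
= 2

2


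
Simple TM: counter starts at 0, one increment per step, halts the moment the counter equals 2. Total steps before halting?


Counter starts at 0. Counting sequence:
  Step 1: counter = 1
  Step 2: counter = 2
Counter reached 2 -> halt
Total steps = 2

2


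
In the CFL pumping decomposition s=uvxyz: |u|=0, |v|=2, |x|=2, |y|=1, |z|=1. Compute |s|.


|s| = |u| + |v| + |x| + |y| + |z|
= 0 + 2 + 2 + 1 + 1
= 2 + 2 + 2
= 4 + 2
= 6

6


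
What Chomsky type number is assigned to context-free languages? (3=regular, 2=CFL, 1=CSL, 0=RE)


Chomsky hierarchy levels:
  Type 3: Regular (DFA/NFA/regex)
  Type 2: Context-free (PDA)
  Type 1: Context-sensitive
  Type 0: Recursively enumerable (TM)
'context-free' corresponds to Type 2

2


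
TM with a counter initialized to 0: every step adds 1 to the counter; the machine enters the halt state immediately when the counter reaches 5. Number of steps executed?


Counter starts at 0. Counting sequence:
  Step 1: counter = 1
  Step 2: counter = 2
  Step 3: counter = 3
  Step 4: counter = 4
  Step 5: counter = 5
Counter reached 5 -> halt
Total steps = 5

5


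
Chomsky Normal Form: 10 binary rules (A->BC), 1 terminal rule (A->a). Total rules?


CNF allows two rule forms:
  A -> BC (binary): 10 rules
  A -> a (terminal): 1 rule
Total = 10 + 1 = 11

11


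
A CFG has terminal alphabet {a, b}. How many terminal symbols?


Terminal symbols: a, b
Counting each: a (#1), b (#2)
Total = 2

2


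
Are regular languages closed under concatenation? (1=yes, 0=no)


Regular languages are closed under:
- Union (DFA product construction)
- Intersection (DFA product construction)
- Complement (swap accept/reject states)
- Concatenation (NFA construction)
- Kleene star (NFA construction)
concatenation is in this list
Therefore: closed

1


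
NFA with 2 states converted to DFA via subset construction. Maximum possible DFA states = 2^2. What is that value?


NFA has 2 states
Subset construction: each DFA state = subset of NFA states
Maximum subsets = 2^2
2^2 = 4

4


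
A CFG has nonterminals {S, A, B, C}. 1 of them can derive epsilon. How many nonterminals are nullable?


Nonterminals: {S, A, B, C}
A nonterminal is nullable if it can derive epsilon
Counting nullable nonterminals: 1
Total nullable = 1

1


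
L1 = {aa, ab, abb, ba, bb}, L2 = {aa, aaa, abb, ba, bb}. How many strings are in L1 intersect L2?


L1 = {aa, ab, abb, ba, bb}
L2 = {aa, aaa, abb, ba, bb}
Checking each string in L1 against L2:
  'aa': in L2? Yes
  'ab': in L2? No
  'abb': in L2? Yes
  'ba': in L2? Yes
  'bb': in L2? Yes
Intersection = {aa, abb, ba, bb}
|L1 ∩ L2| = 4

4


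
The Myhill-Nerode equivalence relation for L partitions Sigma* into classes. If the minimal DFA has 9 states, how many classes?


Myhill-Nerode theorem:
Number of equivalence classes = number of states in minimal DFA
Minimal DFA states = 9
Therefore equivalence classes = 9

9


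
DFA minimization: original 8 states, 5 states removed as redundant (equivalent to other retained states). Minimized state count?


Original DFA: 8 states
Redundant states removed: 5
Minimized states = original - removed
= 8 - 5
= 3

3


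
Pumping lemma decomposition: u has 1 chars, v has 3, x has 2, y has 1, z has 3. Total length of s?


|s| = |u| + |v| + |x| + |y| + |z|
= 1 + 3 + 2 + 1 + 3
= 4 + 2 + 4
= 6 + 4
= 10

10


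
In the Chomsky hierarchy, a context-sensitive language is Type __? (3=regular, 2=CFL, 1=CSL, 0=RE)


Chomsky hierarchy levels:
  Type 3: Regular (DFA/NFA/regex)
  Type 2: Context-free (PDA)
  Type 1: Context-sensitive
  Type 0: Recursively enumerable (TM)
'context-sensitive' corresponds to Type 1

1


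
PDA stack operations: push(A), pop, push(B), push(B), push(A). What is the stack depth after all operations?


Tracing stack operations:
  push(A) -> stack = [A], depth=1
  pop -> removed A, stack = [], depth=0
  push(B) -> stack = [B], depth=1
  push(B) -> stack = [B,B], depth=2
  push(A) -> stack = [B,B,A], depth=3
Final depth = 3

3


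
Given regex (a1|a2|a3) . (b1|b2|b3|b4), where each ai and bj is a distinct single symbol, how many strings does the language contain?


First group: 3 alternatives
Second group: 4 alternatives
Concatenation: each choice from group 1 pairs with each from group 2
Total = 3 x 4 = 12

12


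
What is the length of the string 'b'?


String: 'b'
Counting characters:
  'b' appears 1 time(s)
Total length = 0 + 1 = 1

1


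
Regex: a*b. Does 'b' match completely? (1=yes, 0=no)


Pattern: a*b
String: 'b'
Pattern requires: zero or more 'a's followed by exactly one 'b'
Found 0 leading 'a's
Remaining: 'b'
Remaining is exactly 'b' -> match
Result: 1

1


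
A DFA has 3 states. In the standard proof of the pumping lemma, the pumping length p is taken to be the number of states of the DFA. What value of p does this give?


Pumping lemma for regular languages (standard proof):
Take p = |Q|, the number of DFA states.
Any string of length >= |Q| passes through |Q|+1 states while reading its first |Q| symbols,
so by pigeonhole some state repeats, giving the loop that can be pumped.
Here |Q| = 3
Therefore the proof uses p = 3

3


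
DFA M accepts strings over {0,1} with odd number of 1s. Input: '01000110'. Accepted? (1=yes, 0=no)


DFA has 2 states: q_even (start, accept=no) and q_odd
Processing string '01000110' character by character:
  Position 0: read '0', 1-count=0 -> q_even (no change)
  Position 1: read '1', 1-count=1 -> q_odd
  Position 2: read '0', 1-count=1 -> q_odd (no change)
  Position 3: read '0', 1-count=1 -> q_odd (no change)
  Position 4: read '0', 1-count=1 -> q_odd (no change)
  Position 5: read '1', 1-count=2 -> q_even
  Position 6: read '1', 1-count=3 -> q_odd
  Position 7: read '0', 1-count=3 -> q_odd (no change)
Final state: q_odd, total 1s = 3 (odd); the DFA requires an odd count -> accept

1


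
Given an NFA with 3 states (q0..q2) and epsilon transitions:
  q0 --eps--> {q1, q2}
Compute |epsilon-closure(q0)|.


Starting from q0
Initialize closure = {q0}
Follow epsilon from q0 -> add q1
Follow epsilon from q0 -> add q2
Final closure: {q0, q1, q2}
Size = 3

3


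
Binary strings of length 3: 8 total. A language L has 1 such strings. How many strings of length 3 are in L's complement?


Alphabet: {0,1}
String length: 3
Total strings of length 3 = 2^3 = 8
Strings in L = 1
Complement = total - |L|
= 8 - 1
= 7

7


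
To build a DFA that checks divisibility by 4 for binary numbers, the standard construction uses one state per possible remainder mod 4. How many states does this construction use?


Divisibility by 4 is tracked via the remainder mod 4: 0, 1, ..., 3
The construction assigns one state to each remainder
Number of remainders = 4

4


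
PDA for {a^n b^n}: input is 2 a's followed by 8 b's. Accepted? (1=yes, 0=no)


Language requires equal numbers of a's and b's
PDA pushes for each 'a', pops for each 'b'
Number of a's = 2
Number of b's = 8
2 != 8 -> Reject

0


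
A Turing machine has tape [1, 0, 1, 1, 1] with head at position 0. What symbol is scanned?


Tape: [1, 0, 1, 1, 1]
Positions: 0 1 2 3 4
Values:    1 0 1 1 1
Head at position 0
tape[0] = 1

1


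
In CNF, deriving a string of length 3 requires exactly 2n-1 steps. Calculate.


Chomsky Normal Form derivation:
String length n = 3
Each step either:
  - Splits a nonterminal into two (n-1 such steps)
  - Converts a nonterminal to terminal (n such steps)
Total = (n-1) + n = 2n - 1
= 2(3) - 1
= 6 - 1
= 5

5


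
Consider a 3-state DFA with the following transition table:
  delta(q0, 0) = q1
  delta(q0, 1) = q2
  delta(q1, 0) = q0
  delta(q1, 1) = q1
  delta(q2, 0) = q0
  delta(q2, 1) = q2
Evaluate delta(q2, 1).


Looking up transition function:
delta(q2, 1) in the table
Row: q2, Column: 1
Result: q2

q2


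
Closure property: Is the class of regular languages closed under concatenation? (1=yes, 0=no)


Regular languages are closed under all standard operations:
- Union: Yes (product construction)
- Intersection: Yes (product construction)
- Complement: Yes (swap accept/reject)
- Concatenation: Yes (NFA construction)
Operation: concatenation -> Closed

1


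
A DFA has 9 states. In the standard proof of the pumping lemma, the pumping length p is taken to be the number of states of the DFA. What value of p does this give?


Pumping lemma for regular languages (standard proof):
Take p = |Q|, the number of DFA states.
Any string of length >= |Q| passes through |Q|+1 states while reading its first |Q| symbols,
so by pigeonhole some state repeats, giving the loop that can be pumped.
Here |Q| = 9
Therefore the proof uses p = 9

9


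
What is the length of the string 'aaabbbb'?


String: 'aaabbbb'
Counting characters:
  'a' appears 3 time(s)
  'b' appears 4 time(s)
Total length = 3 + 4 = 7

7


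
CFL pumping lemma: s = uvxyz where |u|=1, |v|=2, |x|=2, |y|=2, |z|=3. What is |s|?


|s| = |u| + |v| + |x| + |y| + |z|
= 1 + 2 + 2 + 2 + 3
= 3 + 2 + 5
= 5 + 5
= 10

10


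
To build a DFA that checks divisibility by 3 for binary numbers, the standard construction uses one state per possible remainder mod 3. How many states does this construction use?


Divisibility by 3 is tracked via the remainder mod 3: 0, 1, ..., 2
The construction assigns one state to each remainder
Number of remainders = 3

3


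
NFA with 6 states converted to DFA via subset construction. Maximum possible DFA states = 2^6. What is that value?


NFA has 6 states
Subset construction: each DFA state = subset of NFA states
Maximum subsets = 2^6
2^6 = 64

64


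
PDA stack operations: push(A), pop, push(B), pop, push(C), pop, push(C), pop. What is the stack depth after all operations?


Tracing stack operations:
  push(A) -> stack = [A], depth=1
  pop -> removed A, stack = [], depth=0
  push(B) -> stack = [B], depth=1
  pop -> removed B, stack = [], depth=0
  push(C) -> stack = [C], depth=1
  pop -> removed C, stack = [], depth=0
  push(C) -> stack = [C], depth=1
  pop -> removed C, stack = [], depth=0
Final depth = 0

0


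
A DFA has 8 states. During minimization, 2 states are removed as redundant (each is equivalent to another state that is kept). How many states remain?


Original DFA: 8 states
Redundant states removed: 2
Minimized states = original - removed
= 8 - 2
= 6

6


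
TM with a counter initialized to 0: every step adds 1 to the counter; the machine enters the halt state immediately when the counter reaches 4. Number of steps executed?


Counter starts at 0. Counting sequence:
  Step 1: counter = 1
  Step 2: counter = 2
  Step 3: counter = 3
  Step 4: counter = 4
Counter reached 4 -> halt
Total steps = 4

4


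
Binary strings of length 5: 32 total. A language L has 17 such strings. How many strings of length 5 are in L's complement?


Alphabet: {0,1}
String length: 5
Total strings of length 5 = 2^5 = 32
Strings in L = 17
Complement = total - |L|
= 32 - 17
= 15

15


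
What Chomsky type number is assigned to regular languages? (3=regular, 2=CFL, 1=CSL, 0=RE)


Chomsky hierarchy levels:
  Type 3: Regular (DFA/NFA/regex)
  Type 2: Context-free (PDA)
  Type 1: Context-sensitive
  Type 0: Recursively enumerable (TM)
'regular' corresponds to Type 3

3


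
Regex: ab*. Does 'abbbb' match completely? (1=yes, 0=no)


Pattern: ab*
String: 'abbbb'
Pattern requires: exactly one 'a' followed by zero or more 'b's
First char is 'a' -> OK
Rest 'bbbb': all b's? Yes
Result: 1

1


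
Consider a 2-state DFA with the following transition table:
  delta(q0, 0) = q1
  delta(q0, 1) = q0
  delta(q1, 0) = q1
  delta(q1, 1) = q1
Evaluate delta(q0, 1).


Looking up transition function:
delta(q0, 1) in the table
Row: q0, Column: 1
Result: q0

q0


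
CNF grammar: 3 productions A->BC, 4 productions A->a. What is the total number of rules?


CNF allows two rule forms:
  A -> BC (binary): 3 rules
  A -> a (terminal): 4 rules
Total = 3 + 4 = 7

7


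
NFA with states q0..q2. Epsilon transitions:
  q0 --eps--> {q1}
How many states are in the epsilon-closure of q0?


Starting from q0
Initialize closure = {q0}
Follow epsilon from q0 -> add q1
Final closure: {q0, q1}
Size = 2

2


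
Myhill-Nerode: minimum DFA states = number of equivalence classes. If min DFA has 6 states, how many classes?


Myhill-Nerode theorem:
Number of equivalence classes = number of states in minimal DFA
Minimal DFA states = 6
Therefore equivalence classes = 6

6


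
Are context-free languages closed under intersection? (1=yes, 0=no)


CFL closure properties:
  Closed under: union, concatenation, Kleene star
  NOT closed under: intersection, complement
Operation 'intersection' is in not-closed list -> No (not closed)

0


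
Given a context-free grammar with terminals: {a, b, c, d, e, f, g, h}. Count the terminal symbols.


Terminal symbols: a, b, c, d, e, f, g, h
Counting each: a (#1), b (#2), c (#3), d (#4), e (#5), f (#6), g (#7), h (#8)
Total = 8

8


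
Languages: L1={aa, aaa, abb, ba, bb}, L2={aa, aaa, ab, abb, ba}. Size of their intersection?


L1 = {aa, aaa, abb, ba, bb}
L2 = {aa, aaa, ab, abb, ba}
Checking each string in L1 against L2:
  'aa': in L2? Yes
  'aaa': in L2? Yes
  'abb': in L2? Yes
  'ba': in L2? Yes
  'bb': in L2? No
Intersection = {aa, aaa, abb, ba}
|L1 ∩ L2| = 4

4


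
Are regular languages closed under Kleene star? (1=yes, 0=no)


Regular languages are closed under:
- Union (DFA product construction)
- Intersection (DFA product construction)
- Complement (swap accept/reject states)
- Concatenation (NFA construction)
- Kleene star (NFA construction)
Kleene star is in this list
Therefore: closed

1


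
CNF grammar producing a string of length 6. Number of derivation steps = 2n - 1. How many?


Chomsky Normal Form derivation:
String length n = 6
Each step either:
  - Splits a nonterminal into two (n-1 such steps)
  - Converts a nonterminal to terminal (n such steps)
Total = (n-1) + n = 2n - 1
= 2(6) - 1
= 12 - 1
= 11

11


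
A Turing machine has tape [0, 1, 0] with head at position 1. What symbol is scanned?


Tape: [0, 1, 0]
Positions: 0 1 2
Values:    0 1 0
Head at position 1
tape[1] = 1

1


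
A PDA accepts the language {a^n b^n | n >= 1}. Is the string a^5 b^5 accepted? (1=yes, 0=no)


Language requires equal numbers of a's and b's
PDA pushes for each 'a', pops for each 'b'
Number of a's = 5
Number of b's = 5
5 == 5 -> Accept

1


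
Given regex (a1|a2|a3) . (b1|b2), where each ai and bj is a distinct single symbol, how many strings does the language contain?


First group: 3 alternatives
Second group: 2 alternatives
Concatenation: each choice from group 1 pairs with each from group 2
Total = 3 x 2 = 6

6


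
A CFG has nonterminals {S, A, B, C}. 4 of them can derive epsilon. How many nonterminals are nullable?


Nonterminals: {S, A, B, C}
A nonterminal is nullable if it can derive epsilon
Counting nullable nonterminals: 4
Total nullable = 4

4


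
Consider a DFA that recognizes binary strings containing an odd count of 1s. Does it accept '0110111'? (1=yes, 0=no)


DFA has 2 states: q_even (start, accept=no) and q_odd
Processing string '0110111' character by character:
  Position 0: read '0', 1-count=0 -> q_even (no change)
  Position 1: read '1', 1-count=1 -> q_odd
  Position 2: read '1', 1-count=2 -> q_even
  Position 3: read '0', 1-count=2 -> q_even (no change)
  Position 4: read '1', 1-count=3 -> q_odd
  Position 5: read '1', 1-count=4 -> q_even
  Position 6: read '1', 1-count=5 -> q_odd
Final state: q_odd, total 1s = 5 (odd); the DFA requires an odd count -> accept

1


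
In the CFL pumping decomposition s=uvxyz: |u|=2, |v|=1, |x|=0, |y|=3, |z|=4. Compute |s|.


|s| = |u| + |v| + |x| + |y| + |z|
= 2 + 1 + 0 + 3 + 4
= 3 + 0 + 7
= 3 + 7
= 10

10


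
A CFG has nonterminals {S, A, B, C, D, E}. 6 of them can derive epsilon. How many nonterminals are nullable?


Nonterminals: {S, A, B, C, D, E}
A nonterminal is nullable if it can derive epsilon
Counting nullable nonterminals: 6
Total nullable = 6

6


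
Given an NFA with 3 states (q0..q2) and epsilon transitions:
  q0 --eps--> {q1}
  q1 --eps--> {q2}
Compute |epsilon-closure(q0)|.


Starting from q0
Initialize closure = {q0}
Follow epsilon from q0 -> add q1
Follow epsilon from q1 -> add q2
Final closure: {q0, q1, q2}
Size = 3

3


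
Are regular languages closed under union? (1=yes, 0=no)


Regular languages are closed under all standard operations:
- Union: Yes (product construction)
- Intersection: Yes (product construction)
- Complement: Yes (swap accept/reject)
- Concatenation: Yes (NFA construction)
Operation: union -> Closed

1


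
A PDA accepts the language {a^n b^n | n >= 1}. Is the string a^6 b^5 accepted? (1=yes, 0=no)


Language requires equal numbers of a's and b's
PDA pushes for each 'a', pops for each 'b'
Number of a's = 6
Number of b's = 5
6 != 5 -> Reject

0


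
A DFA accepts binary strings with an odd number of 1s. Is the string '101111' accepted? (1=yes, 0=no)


DFA has 2 states: q_even (start, accept=no) and q_odd
Processing string '101111' character by character:
  Position 0: read '1', 1-count=1 -> q_odd
  Position 1: read '0', 1-count=1 -> q_odd (no change)
  Position 2: read '1', 1-count=2 -> q_even
  Position 3: read '1', 1-count=3 -> q_odd
  Position 4: read '1', 1-count=4 -> q_even
  Position 5: read '1', 1-count=5 -> q_odd
Final state: q_odd, total 1s = 5 (odd); the DFA requires an odd count -> accept

1


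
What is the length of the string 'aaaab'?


String: 'aaaab'
Counting characters:
  'a' appears 4 time(s)
  'b' appears 1 time(s)
Total length = 4 + 1 = 5

5


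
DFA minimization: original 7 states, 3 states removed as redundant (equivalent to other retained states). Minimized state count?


Original DFA: 7 states
Redundant states removed: 3
Minimized states = original - removed
= 7 - 3
= 4

4


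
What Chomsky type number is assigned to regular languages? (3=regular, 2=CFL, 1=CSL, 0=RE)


Chomsky hierarchy levels:
  Type 3: Regular (DFA/NFA/regex)
  Type 2: Context-free (PDA)
  Type 1: Context-sensitive
  Type 0: Recursively enumerable (TM)
'regular' corresponds to Type 3

3


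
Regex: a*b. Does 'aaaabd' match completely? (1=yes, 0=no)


Pattern: a*b
String: 'aaaabd'
Pattern requires: zero or more 'a's followed by exactly one 'b'
Found 4 leading 'a's
Remaining: 'bd'
Remaining is not 'b' -> no match
Result: 0

0


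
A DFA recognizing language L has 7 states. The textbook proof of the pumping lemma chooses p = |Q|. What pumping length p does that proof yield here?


Pumping lemma for regular languages (standard proof):
Take p = |Q|, the number of DFA states.
Any string of length >= |Q| passes through |Q|+1 states while reading its first |Q| symbols,
so by pigeonhole some state repeats, giving the loop that can be pumped.
Here |Q| = 7
Therefore the proof uses p = 7

7


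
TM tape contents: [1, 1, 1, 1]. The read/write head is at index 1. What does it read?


Tape: [1, 1, 1, 1]
Positions: 0 1 2 3
Values:    1 1 1 1
Head at position 1
tape[1] = 1

1


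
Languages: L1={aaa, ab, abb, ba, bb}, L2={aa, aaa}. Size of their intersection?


L1 = {aaa, ab, abb, ba, bb}
L2 = {aa, aaa}
Checking each string in L1 against L2:
  'aaa': in L2? Yes
  'ab': in L2? No
  'abb': in L2? No
  'ba': in L2? No
  'bb': in L2? No
Intersection = {aaa}
|L1 ∩ L2| = 1

1


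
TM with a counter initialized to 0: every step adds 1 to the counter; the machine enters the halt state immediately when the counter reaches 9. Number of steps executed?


Counter starts at 0. Counting sequence:
  Step 1: counter = 1
  Step 2: counter = 2
  Step 3: counter = 3
  Step 4: counter = 4
  Step 5: counter = 5
  Step 6: counter = 6
  ...
  Step 9: counter = 9
Counter reached 9 -> halt
Total steps = 9

9


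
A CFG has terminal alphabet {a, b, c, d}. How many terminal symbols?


Terminal symbols: a, b, c, d
Counting each: a (#1), b (#2), c (#3), d (#4)
Total = 4

4


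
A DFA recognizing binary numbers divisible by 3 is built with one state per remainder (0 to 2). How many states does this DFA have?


Divisibility by 3 is tracked via the remainder mod 3: 0, 1, ..., 2
The construction assigns one state to each remainder
Number of remainders = 3

3


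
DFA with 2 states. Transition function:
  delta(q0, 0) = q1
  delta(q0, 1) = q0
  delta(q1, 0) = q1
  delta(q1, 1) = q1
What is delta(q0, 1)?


Looking up transition function:
delta(q0, 1) in the table
Row: q0, Column: 1
Result: q0

q0


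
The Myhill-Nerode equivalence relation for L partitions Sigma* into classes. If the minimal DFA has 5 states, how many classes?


Myhill-Nerode theorem:
Number of equivalence classes = number of states in minimal DFA
Minimal DFA states = 5
Therefore equivalence classes = 5

5


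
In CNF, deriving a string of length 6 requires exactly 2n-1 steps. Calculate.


Chomsky Normal Form derivation:
String length n = 6
Each step either:
  - Splits a nonterminal into two (n-1 such steps)
  - Converts a nonterminal to terminal (n such steps)
Total = (n-1) + n = 2n - 1
= 2(6) - 1
= 12 - 1
= 11

11


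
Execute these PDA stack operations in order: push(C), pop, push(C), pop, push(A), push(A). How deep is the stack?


Tracing stack operations:
  push(C) -> stack = [C], depth=1
  pop -> removed C, stack = [], depth=0
  push(C) -> stack = [C], depth=1
  pop -> removed C, stack = [], depth=0
  push(A) -> stack = [A], depth=1
  push(A) -> stack = [A,A], depth=2
Final depth = 2

2


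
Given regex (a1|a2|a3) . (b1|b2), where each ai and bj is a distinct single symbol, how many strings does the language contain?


First group: 3 alternatives
Second group: 2 alternatives
Concatenation: each choice from group 1 pairs with each from group 2
Total = 3 x 2 = 6

6


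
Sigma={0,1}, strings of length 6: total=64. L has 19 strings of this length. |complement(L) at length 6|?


Alphabet: {0,1}
String length: 6
Total strings of length 6 = 2^6 = 64
Strings in L = 19
Complement = total - |L|
= 64 - 19
= 45

45


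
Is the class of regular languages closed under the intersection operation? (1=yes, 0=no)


Regular languages are closed under:
- Union (DFA product construction)
- Intersection (DFA product construction)
- Complement (swap accept/reject states)
- Concatenation (NFA construction)
- Kleene star (NFA construction)
intersection is in this list
Therefore: closed

1


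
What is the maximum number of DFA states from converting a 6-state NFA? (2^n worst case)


NFA has 6 states
Subset construction: each DFA state = subset of NFA states
Maximum subsets = 2^6
2^6 = 64

64


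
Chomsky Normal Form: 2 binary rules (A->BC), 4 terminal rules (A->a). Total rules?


CNF allows two rule forms:
  A -> BC (binary): 2 rules
  A -> a (terminal): 4 rules
Total = 2 + 4 = 6

6


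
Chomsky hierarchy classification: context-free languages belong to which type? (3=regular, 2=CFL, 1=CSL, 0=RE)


Chomsky hierarchy levels:
  Type 3: Regular (DFA/NFA/regex)
  Type 2: Context-free (PDA)
  Type 1: Context-sensitive
  Type 0: Recursively enumerable (TM)
'context-free' corresponds to Type 2

2


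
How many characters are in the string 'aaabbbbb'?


String: 'aaabbbbb'
Counting characters:
  'a' appears 3 time(s)
  'b' appears 5 time(s)
Total length = 3 + 5 = 8

8


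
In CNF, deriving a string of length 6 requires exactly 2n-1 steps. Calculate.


Chomsky Normal Form derivation:
String length n = 6
Each step either:
  - Splits a nonterminal into two (n-1 such steps)
  - Converts a nonterminal to terminal (n such steps)
Total = (n-1) + n = 2n - 1
= 2(6) - 1
= 12 - 1
= 11

11


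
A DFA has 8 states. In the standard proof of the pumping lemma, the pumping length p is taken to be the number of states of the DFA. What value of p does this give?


Pumping lemma for regular languages (standard proof):
Take p = |Q|, the number of DFA states.
Any string of length >= |Q| passes through |Q|+1 states while reading its first |Q| symbols,
so by pigeonhole some state repeats, giving the loop that can be pumped.
Here |Q| = 8
Therefore the proof uses p = 8

8


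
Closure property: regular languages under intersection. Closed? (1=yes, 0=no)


Regular languages are closed under:
- Union (DFA product construction)
- Intersection (DFA product construction)
- Complement (swap accept/reject states)
- Concatenation (NFA construction)
- Kleene star (NFA construction)
intersection is in this list
Therefore: closed

1


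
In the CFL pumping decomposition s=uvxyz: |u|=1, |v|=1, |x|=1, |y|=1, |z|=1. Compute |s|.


|s| = |u| + |v| + |x| + |y| + |z|
= 1 + 1 + 1 + 1 + 1
= 2 + 1 + 2
= 3 + 2
= 5

5


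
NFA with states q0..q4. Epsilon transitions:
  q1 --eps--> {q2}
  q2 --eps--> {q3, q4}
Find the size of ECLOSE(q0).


Starting from q0
Initialize closure = {q0}
q0 has no outgoing epsilon transitions -> nothing to add
Final closure: {q0}
Size = 1

1


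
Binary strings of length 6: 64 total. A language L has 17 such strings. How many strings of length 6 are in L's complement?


Alphabet: {0,1}
String length: 6
Total strings of length 6 = 2^6 = 64
Strings in L = 17
Complement = total - |L|
= 64 - 17
= 47

47


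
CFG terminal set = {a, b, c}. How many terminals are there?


Terminal symbols: a, b, c
Counting each: a (#1), b (#2), c (#3)
Total = 3

3


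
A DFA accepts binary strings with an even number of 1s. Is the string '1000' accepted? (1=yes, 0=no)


DFA has 2 states: q_even (start, accept=yes) and q_odd
Processing string '1000' character by character:
  Position 0: read '1', 1-count=1 -> q_odd
  Position 1: read '0', 1-count=1 -> q_odd (no change)
  Position 2: read '0', 1-count=1 -> q_odd (no change)
  Position 3: read '0', 1-count=1 -> q_odd (no change)
Final state: q_odd, total 1s = 1 (odd); the DFA requires an even count -> reject

0


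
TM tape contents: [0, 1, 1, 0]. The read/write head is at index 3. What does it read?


Tape: [0, 1, 1, 0]
Positions: 0 1 2 3
Values:    0 1 1 0
Head at position 3
tape[3] = 0

0


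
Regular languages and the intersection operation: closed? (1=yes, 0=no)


Regular languages are closed under all standard operations:
- Union: Yes (product construction)
- Intersection: Yes (product construction)
- Complement: Yes (swap accept/reject)
- Concatenation: Yes (NFA construction)
Operation: intersection -> Closed

1
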